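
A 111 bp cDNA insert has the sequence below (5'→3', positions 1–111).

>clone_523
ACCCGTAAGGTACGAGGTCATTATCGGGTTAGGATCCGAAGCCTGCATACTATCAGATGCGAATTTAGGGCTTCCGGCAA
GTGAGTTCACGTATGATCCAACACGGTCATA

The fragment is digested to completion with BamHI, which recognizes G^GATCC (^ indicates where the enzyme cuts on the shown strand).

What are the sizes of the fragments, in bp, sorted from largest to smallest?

The BamHI site (GGATCC) starts at position 32.
BamHI cuts after the first base of each site, so after position 32.
Linear molecule, 1 cut → 2 fragments:
  1–32 → 32 bp
  33–111 → 79 bp
Sorted largest to smallest: 79, 32 bp.

79, 32 bp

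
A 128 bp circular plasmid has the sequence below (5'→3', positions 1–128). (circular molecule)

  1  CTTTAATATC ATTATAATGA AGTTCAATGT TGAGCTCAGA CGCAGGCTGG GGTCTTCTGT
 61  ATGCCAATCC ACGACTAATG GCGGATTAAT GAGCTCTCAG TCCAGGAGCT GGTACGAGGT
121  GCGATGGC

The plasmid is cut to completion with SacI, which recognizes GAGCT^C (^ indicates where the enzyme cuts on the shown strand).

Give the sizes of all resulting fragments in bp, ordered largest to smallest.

69, 59 bp

SacI sites (GAGCTC) start at positions 32, 91.
SacI cuts after base 5 of each site (before the last base), so after positions 36, 95.
Circular molecule, 2 cuts → 2 fragments:
  37–95 → 59 bp
  96–128 then 1–36 → 33 + 36 = 69 bp
Sorted largest to smallest: 69, 59 bp.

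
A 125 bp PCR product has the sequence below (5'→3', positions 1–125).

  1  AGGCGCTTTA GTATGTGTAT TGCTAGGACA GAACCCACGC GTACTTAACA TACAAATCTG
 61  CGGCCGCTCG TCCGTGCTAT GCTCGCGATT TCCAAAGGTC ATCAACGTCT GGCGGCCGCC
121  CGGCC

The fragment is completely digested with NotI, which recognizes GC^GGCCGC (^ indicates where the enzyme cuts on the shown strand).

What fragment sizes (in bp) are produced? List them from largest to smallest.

NotI sites (GCGGCCGC) start at positions 60, 112.
NotI cuts after base 2 of each site, so after positions 61, 113.
Linear molecule, 2 cuts → 3 fragments:
  1–61 → 61 bp
  62–113 → 52 bp
  114–125 → 12 bp
Sorted largest to smallest: 61, 52, 12 bp.

61, 52, 12 bp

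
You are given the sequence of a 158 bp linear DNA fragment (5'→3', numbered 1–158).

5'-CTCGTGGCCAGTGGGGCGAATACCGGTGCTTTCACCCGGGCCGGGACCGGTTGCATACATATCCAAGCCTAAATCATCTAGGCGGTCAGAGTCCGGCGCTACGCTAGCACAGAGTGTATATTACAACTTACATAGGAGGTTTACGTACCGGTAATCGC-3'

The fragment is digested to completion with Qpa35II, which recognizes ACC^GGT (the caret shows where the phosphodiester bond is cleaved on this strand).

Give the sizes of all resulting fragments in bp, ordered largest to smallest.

Qpa35II sites (ACCGGT) start at positions 22, 46, 147.
Qpa35II cuts after base 3 of each site, so after positions 24, 48, 149.
Linear molecule, 3 cuts → 4 fragments:
  1–24 → 24 bp
  25–48 → 24 bp
  49–149 → 101 bp
  150–158 → 9 bp
Sorted largest to smallest: 101, 24, 24, 9 bp.

101, 24, 24, 9 bp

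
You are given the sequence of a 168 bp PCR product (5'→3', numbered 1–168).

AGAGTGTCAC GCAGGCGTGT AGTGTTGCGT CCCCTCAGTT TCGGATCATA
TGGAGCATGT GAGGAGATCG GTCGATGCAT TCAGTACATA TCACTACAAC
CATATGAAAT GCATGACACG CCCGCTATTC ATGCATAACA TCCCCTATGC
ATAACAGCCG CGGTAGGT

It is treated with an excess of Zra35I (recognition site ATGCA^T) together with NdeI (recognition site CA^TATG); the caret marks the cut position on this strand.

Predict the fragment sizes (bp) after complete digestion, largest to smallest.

Zra35I sites (ATGCAT) start at positions 75, 109, 131, 147.
Zra35I cuts after base 5 of each site (before the last base), so after positions 79, 113, 135, 151.
NdeI sites (CATATG) start at positions 47, 101.
NdeI cuts after base 2 of each site, so after positions 48, 102.
Combined cut positions: 48, 79, 102, 113, 135, 151.
Linear molecule, 6 cuts → 7 fragments:
  1–48 → 48 bp
  49–79 → 31 bp
  80–102 → 23 bp
  103–113 → 11 bp
  114–135 → 22 bp
  136–151 → 16 bp
  152–168 → 17 bp
Sorted largest to smallest: 48, 31, 23, 22, 17, 16, 11 bp.

48, 31, 23, 22, 17, 16, 11 bp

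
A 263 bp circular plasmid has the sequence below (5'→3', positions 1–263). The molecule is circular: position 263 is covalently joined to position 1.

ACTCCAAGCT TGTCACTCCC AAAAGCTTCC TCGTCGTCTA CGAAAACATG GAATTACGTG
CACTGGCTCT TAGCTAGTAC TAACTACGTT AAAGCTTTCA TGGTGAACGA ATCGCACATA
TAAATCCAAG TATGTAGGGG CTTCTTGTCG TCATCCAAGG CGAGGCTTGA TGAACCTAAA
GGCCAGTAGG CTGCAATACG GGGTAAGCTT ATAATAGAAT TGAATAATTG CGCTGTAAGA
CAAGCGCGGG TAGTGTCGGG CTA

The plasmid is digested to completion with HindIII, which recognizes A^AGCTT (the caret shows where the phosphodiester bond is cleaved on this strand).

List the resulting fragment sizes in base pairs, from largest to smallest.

HindIII sites (AAGCTT) start at positions 6, 23, 92, 205.
HindIII cuts after the first base of each site, so after positions 6, 23, 92, 205.
Circular molecule, 4 cuts → 4 fragments:
  7–23 → 17 bp
  24–92 → 69 bp
  93–205 → 113 bp
  206–263 then 1–6 → 58 + 6 = 64 bp
Sorted largest to smallest: 113, 69, 64, 17 bp.

113, 69, 64, 17 bp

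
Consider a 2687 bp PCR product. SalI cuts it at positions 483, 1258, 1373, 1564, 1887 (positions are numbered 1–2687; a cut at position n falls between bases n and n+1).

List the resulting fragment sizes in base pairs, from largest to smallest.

Linear molecule, 5 cuts → 6 fragments:
  483 − 0 = 483 bp
  1258 − 483 = 775 bp
  1373 − 1258 = 115 bp
  1564 − 1373 = 191 bp
  1887 − 1564 = 323 bp
  2687 − 1887 = 800 bp
Sorted largest to smallest: 800, 775, 483, 323, 191, 115 bp.

800, 775, 483, 323, 191, 115 bp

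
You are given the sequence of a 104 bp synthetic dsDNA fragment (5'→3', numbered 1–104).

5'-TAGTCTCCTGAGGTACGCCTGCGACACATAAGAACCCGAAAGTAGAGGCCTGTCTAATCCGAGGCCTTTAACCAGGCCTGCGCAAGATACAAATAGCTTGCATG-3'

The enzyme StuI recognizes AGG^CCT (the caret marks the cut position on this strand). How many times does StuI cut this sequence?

AGGCCT occurs starting at positions 46, 62, 74.
StuI cuts at 3 sites.

3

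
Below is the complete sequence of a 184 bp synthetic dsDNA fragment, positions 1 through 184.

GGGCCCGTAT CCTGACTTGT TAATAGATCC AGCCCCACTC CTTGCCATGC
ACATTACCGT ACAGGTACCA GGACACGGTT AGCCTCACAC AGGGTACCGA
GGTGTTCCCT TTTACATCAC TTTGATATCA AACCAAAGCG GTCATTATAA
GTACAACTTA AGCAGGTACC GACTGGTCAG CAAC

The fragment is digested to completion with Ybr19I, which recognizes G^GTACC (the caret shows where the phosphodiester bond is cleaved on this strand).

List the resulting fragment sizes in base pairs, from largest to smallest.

Ybr19I sites (GGTACC) start at positions 64, 93, 165.
Ybr19I cuts after the first base of each site, so after positions 64, 93, 165.
Linear molecule, 3 cuts → 4 fragments:
  1–64 → 64 bp
  65–93 → 29 bp
  94–165 → 72 bp
  166–184 → 19 bp
Sorted largest to smallest: 72, 64, 29, 19 bp.

72, 64, 29, 19 bp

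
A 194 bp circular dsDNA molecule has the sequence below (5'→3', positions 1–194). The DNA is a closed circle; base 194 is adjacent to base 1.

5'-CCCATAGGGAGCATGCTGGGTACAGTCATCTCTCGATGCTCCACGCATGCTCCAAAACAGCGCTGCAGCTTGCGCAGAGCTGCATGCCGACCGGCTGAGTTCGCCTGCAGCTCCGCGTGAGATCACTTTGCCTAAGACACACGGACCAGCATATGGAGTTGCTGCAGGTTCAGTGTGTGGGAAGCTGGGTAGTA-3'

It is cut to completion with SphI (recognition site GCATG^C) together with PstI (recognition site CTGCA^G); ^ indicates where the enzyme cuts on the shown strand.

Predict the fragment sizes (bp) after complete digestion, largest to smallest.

57, 43, 34, 23, 19, 18 bp

SphI sites (GCATGC) start at positions 11, 45, 82.
SphI cuts after base 5 of each site (before the last base), so after positions 15, 49, 86.
PstI sites (CTGCAG) start at positions 63, 105, 162.
PstI cuts after base 5 of each site (before the last base), so after positions 67, 109, 166.
Combined cut positions: 15, 49, 67, 86, 109, 166.
Circular molecule, 6 cuts → 6 fragments:
  16–49 → 34 bp
  50–67 → 18 bp
  68–86 → 19 bp
  87–109 → 23 bp
  110–166 → 57 bp
  167–194 then 1–15 → 28 + 15 = 43 bp
Sorted largest to smallest: 57, 43, 34, 23, 19, 18 bp.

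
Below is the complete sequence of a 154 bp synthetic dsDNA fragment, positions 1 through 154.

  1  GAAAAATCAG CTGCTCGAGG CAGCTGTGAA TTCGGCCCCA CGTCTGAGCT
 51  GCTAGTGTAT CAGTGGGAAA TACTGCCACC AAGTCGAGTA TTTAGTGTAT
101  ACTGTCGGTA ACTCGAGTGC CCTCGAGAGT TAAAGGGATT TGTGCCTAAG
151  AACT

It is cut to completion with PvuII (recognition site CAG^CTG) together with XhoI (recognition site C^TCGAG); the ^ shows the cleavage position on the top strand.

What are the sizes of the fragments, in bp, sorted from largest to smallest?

89, 32, 10, 10, 9, 4 bp

PvuII sites (CAGCTG) start at positions 8, 21.
PvuII cuts after base 3 of each site, so after positions 10, 23.
XhoI sites (CTCGAG) start at positions 14, 112, 122.
XhoI cuts after the first base of each site, so after positions 14, 112, 122.
Combined cut positions: 10, 14, 23, 112, 122.
Linear molecule, 5 cuts → 6 fragments:
  1–10 → 10 bp
  11–14 → 4 bp
  15–23 → 9 bp
  24–112 → 89 bp
  113–122 → 10 bp
  123–154 → 32 bp
Sorted largest to smallest: 89, 32, 10, 10, 9, 4 bp.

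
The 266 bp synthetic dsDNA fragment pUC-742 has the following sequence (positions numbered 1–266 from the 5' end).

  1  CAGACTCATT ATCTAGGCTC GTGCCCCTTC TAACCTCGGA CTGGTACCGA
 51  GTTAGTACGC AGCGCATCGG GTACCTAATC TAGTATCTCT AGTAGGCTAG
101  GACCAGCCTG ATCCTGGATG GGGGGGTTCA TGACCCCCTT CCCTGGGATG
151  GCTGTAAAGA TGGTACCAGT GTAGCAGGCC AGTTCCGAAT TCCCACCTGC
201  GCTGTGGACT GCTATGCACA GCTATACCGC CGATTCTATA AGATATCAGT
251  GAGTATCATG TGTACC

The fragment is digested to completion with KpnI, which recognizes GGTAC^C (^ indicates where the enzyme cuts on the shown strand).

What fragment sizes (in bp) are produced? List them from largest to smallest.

KpnI sites (GGTACC) start at positions 43, 70, 162.
KpnI cuts after base 5 of each site (before the last base), so after positions 47, 74, 166.
Linear molecule, 3 cuts → 4 fragments:
  1–47 → 47 bp
  48–74 → 27 bp
  75–166 → 92 bp
  167–266 → 100 bp
Sorted largest to smallest: 100, 92, 47, 27 bp.

100, 92, 47, 27 bp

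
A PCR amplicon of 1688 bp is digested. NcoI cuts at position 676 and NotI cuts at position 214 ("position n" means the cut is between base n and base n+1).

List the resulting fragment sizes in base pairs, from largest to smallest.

1012, 462, 214 bp

Combined cut positions (sorted): 214, 676.
Linear molecule, 2 cuts → 3 fragments:
  214 − 0 = 214 bp
  676 − 214 = 462 bp
  1688 − 676 = 1012 bp
Sorted largest to smallest: 1012, 462, 214 bp.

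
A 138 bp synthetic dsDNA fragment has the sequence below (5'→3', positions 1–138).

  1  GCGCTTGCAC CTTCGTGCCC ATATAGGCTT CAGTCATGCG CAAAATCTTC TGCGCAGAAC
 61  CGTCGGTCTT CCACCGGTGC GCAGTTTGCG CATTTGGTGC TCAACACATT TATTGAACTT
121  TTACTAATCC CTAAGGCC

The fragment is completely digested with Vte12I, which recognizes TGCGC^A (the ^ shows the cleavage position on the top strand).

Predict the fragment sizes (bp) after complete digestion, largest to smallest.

Vte12I sites (TGCGCA) start at positions 37, 51, 78, 87.
Vte12I cuts after base 5 of each site (before the last base), so after positions 41, 55, 82, 91.
Linear molecule, 4 cuts → 5 fragments:
  1–41 → 41 bp
  42–55 → 14 bp
  56–82 → 27 bp
  83–91 → 9 bp
  92–138 → 47 bp
Sorted largest to smallest: 47, 41, 27, 14, 9 bp.

47, 41, 27, 14, 9 bp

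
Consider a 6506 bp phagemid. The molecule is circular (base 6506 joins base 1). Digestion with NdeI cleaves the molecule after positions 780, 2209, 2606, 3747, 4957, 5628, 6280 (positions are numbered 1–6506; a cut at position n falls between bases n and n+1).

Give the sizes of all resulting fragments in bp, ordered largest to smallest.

1429, 1210, 1141, 1006, 671, 652, 397 bp

Circular molecule, 7 cuts → 7 fragments:
  2209 − 780 = 1429 bp
  2606 − 2209 = 397 bp
  3747 − 2606 = 1141 bp
  4957 − 3747 = 1210 bp
  5628 − 4957 = 671 bp
  6280 − 5628 = 652 bp
  wrap: 6506 − 6280 + 780 = 1006 bp
Sorted largest to smallest: 1429, 1210, 1141, 1006, 671, 652, 397 bp.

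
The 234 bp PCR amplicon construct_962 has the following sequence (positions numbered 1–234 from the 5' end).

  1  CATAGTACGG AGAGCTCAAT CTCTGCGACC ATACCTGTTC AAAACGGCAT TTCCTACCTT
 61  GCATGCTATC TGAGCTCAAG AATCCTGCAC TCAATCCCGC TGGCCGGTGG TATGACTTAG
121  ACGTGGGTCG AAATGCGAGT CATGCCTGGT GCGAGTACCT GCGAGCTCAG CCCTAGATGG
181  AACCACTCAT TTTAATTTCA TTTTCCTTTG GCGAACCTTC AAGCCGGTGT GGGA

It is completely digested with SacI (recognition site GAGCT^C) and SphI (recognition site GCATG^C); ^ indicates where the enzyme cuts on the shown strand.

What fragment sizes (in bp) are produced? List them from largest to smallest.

SacI sites (GAGCTC) start at positions 12, 72, 163.
SacI cuts after base 5 of each site (before the last base), so after positions 16, 76, 167.
The SphI site (GCATGC) starts at position 61.
SphI cuts after base 5 of each site (before the last base), so after position 65.
Combined cut positions: 16, 65, 76, 167.
Linear molecule, 4 cuts → 5 fragments:
  1–16 → 16 bp
  17–65 → 49 bp
  66–76 → 11 bp
  77–167 → 91 bp
  168–234 → 67 bp
Sorted largest to smallest: 91, 67, 49, 16, 11 bp.

91, 67, 49, 16, 11 bp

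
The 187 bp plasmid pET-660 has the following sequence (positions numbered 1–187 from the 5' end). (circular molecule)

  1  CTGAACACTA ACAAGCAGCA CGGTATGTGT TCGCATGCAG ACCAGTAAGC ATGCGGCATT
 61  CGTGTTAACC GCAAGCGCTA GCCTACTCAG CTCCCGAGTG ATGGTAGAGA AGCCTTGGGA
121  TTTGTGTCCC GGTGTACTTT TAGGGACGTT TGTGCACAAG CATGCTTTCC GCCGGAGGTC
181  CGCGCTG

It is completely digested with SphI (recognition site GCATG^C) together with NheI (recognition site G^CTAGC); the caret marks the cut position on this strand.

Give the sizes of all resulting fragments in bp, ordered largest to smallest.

87, 60, 24, 16 bp

SphI sites (GCATGC) start at positions 33, 49, 160.
SphI cuts after base 5 of each site (before the last base), so after positions 37, 53, 164.
The NheI site (GCTAGC) starts at position 77.
NheI cuts after the first base of each site, so after position 77.
Combined cut positions: 37, 53, 77, 164.
Circular molecule, 4 cuts → 4 fragments:
  38–53 → 16 bp
  54–77 → 24 bp
  78–164 → 87 bp
  165–187 then 1–37 → 23 + 37 = 60 bp
Sorted largest to smallest: 87, 60, 24, 16 bp.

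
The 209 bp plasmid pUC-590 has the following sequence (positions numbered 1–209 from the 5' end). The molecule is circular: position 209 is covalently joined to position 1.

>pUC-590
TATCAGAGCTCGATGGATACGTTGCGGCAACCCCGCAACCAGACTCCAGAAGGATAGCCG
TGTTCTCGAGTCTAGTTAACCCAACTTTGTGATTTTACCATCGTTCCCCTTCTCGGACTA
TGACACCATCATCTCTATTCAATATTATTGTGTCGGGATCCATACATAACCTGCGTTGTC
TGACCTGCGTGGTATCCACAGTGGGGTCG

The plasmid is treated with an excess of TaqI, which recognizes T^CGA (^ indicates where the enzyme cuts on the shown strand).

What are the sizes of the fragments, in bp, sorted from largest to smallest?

153, 56 bp

TaqI sites (TCGA) start at positions 10, 66.
TaqI cuts after the first base of each site, so after positions 10, 66.
Circular molecule, 2 cuts → 2 fragments:
  11–66 → 56 bp
  67–209 then 1–10 → 143 + 10 = 153 bp
Sorted largest to smallest: 153, 56 bp.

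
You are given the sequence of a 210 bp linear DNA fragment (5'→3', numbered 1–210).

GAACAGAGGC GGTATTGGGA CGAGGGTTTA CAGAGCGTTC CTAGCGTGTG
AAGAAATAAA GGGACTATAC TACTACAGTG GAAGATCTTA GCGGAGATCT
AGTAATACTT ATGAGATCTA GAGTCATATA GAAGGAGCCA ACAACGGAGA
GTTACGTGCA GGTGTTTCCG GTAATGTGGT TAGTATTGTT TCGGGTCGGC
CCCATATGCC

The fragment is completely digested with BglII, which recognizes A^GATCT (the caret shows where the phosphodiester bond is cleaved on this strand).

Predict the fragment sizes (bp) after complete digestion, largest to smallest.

BglII sites (AGATCT) start at positions 83, 95, 114.
BglII cuts after the first base of each site, so after positions 83, 95, 114.
Linear molecule, 3 cuts → 4 fragments:
  1–83 → 83 bp
  84–95 → 12 bp
  96–114 → 19 bp
  115–210 → 96 bp
Sorted largest to smallest: 96, 83, 19, 12 bp.

96, 83, 19, 12 bp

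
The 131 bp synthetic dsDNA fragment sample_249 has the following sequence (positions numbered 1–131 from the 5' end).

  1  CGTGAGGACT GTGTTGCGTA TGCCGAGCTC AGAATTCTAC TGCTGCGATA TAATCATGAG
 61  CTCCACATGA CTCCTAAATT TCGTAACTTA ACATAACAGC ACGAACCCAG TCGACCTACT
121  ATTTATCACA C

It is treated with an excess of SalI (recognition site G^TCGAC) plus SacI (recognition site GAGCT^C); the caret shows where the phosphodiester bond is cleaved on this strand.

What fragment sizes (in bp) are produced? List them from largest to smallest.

The SalI site (GTCGAC) starts at position 110.
SalI cuts after the first base of each site, so after position 110.
SacI sites (GAGCTC) start at positions 25, 58.
SacI cuts after base 5 of each site (before the last base), so after positions 29, 62.
Combined cut positions: 29, 62, 110.
Linear molecule, 3 cuts → 4 fragments:
  1–29 → 29 bp
  30–62 → 33 bp
  63–110 → 48 bp
  111–131 → 21 bp
Sorted largest to smallest: 48, 33, 29, 21 bp.

48, 33, 29, 21 bp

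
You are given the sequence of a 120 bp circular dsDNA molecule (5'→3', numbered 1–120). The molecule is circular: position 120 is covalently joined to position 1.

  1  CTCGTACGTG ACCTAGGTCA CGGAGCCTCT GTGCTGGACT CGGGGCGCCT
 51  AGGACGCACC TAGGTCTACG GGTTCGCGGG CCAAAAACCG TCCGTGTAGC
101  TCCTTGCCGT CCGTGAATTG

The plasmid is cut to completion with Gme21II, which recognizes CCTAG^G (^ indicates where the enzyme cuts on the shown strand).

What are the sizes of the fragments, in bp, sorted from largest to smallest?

Gme21II sites (CCTAGG) start at positions 12, 48, 59.
Gme21II cuts after base 5 of each site (before the last base), so after positions 16, 52, 63.
Circular molecule, 3 cuts → 3 fragments:
  17–52 → 36 bp
  53–63 → 11 bp
  64–120 then 1–16 → 57 + 16 = 73 bp
Sorted largest to smallest: 73, 36, 11 bp.

73, 36, 11 bp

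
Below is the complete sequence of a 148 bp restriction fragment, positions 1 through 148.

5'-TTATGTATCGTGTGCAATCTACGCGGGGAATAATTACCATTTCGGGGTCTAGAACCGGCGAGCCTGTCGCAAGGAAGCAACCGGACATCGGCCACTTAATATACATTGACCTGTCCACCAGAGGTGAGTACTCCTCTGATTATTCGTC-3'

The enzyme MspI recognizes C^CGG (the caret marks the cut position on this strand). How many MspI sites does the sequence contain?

CCGG occurs starting at positions 55, 81.
MspI cuts at 2 sites.

2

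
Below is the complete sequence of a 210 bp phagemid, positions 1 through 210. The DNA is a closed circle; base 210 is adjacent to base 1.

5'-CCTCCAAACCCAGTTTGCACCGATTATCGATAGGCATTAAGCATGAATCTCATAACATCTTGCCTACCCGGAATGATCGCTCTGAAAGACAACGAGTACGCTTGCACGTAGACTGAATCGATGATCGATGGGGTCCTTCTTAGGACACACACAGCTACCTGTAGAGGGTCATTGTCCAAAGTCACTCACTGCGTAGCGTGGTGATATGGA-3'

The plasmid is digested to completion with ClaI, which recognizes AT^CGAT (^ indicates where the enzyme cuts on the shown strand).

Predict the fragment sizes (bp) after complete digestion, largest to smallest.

ClaI sites (ATCGAT) start at positions 26, 117, 124.
ClaI cuts after base 2 of each site, so after positions 27, 118, 125.
Circular molecule, 3 cuts → 3 fragments:
  28–118 → 91 bp
  119–125 → 7 bp
  126–210 then 1–27 → 85 + 27 = 112 bp
Sorted largest to smallest: 112, 91, 7 bp.

112, 91, 7 bp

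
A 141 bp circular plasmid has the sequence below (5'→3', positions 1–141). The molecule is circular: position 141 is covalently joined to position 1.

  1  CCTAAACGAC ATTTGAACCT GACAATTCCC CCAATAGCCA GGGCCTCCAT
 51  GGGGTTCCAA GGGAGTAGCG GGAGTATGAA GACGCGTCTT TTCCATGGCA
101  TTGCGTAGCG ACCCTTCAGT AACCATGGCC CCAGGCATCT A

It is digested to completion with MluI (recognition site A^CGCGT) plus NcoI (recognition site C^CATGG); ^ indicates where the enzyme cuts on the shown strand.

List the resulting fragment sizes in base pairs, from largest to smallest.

The MluI site (ACGCGT) starts at position 82.
MluI cuts after the first base of each site, so after position 82.
NcoI sites (CCATGG) start at positions 47, 93, 123.
NcoI cuts after the first base of each site, so after positions 47, 93, 123.
Combined cut positions: 47, 82, 93, 123.
Circular molecule, 4 cuts → 4 fragments:
  48–82 → 35 bp
  83–93 → 11 bp
  94–123 → 30 bp
  124–141 then 1–47 → 18 + 47 = 65 bp
Sorted largest to smallest: 65, 35, 30, 11 bp.

65, 35, 30, 11 bp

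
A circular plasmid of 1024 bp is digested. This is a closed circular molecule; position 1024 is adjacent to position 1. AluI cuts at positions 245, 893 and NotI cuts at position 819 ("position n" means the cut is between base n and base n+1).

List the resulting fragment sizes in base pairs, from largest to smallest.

Combined cut positions (sorted): 245, 819, 893.
Circular molecule, 3 cuts → 3 fragments:
  819 − 245 = 574 bp
  893 − 819 = 74 bp
  wrap: 1024 − 893 + 245 = 376 bp
Sorted largest to smallest: 574, 376, 74 bp.

574, 376, 74 bp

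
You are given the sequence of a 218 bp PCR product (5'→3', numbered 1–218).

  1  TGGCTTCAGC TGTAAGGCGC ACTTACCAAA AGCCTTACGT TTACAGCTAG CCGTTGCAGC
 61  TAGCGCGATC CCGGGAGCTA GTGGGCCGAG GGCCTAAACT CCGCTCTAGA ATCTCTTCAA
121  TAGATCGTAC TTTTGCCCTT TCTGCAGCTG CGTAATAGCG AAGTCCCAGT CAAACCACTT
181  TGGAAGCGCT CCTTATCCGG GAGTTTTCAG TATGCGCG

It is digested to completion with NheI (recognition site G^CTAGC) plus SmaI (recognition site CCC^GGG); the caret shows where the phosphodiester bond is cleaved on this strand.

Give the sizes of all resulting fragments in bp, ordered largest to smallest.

NheI sites (GCTAGC) start at positions 46, 59.
NheI cuts after the first base of each site, so after positions 46, 59.
The SmaI site (CCCGGG) starts at position 70.
SmaI cuts after base 3 of each site, so after position 72.
Combined cut positions: 46, 59, 72.
Linear molecule, 3 cuts → 4 fragments:
  1–46 → 46 bp
  47–59 → 13 bp
  60–72 → 13 bp
  73–218 → 146 bp
Sorted largest to smallest: 146, 46, 13, 13 bp.

146, 46, 13, 13 bp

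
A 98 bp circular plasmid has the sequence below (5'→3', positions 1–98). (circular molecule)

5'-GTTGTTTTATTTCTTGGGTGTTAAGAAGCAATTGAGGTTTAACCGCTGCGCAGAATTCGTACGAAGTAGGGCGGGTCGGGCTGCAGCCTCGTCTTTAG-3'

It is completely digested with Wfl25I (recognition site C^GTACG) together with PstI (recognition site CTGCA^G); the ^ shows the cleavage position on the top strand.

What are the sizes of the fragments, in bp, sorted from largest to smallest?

The Wfl25I site (CGTACG) starts at position 58.
Wfl25I cuts after the first base of each site, so after position 58.
The PstI site (CTGCAG) starts at position 81.
PstI cuts after base 5 of each site (before the last base), so after position 85.
Combined cut positions: 58, 85.
Circular molecule, 2 cuts → 2 fragments:
  59–85 → 27 bp
  86–98 then 1–58 → 13 + 58 = 71 bp
Sorted largest to smallest: 71, 27 bp.

71, 27 bp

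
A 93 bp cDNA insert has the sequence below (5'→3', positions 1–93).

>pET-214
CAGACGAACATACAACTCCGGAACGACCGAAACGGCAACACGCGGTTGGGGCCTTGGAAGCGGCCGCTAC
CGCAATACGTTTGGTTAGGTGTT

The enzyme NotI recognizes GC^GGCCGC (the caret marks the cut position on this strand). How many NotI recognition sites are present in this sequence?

GCGGCCGC occurs starting at position 60.
NotI cuts at 1 site.

1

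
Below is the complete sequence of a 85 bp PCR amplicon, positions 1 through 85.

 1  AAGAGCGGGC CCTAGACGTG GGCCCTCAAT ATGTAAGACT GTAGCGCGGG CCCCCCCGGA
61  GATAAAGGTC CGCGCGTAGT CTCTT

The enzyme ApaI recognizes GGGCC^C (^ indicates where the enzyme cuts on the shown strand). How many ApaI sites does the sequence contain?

3

GGGCCC occurs starting at positions 7, 20, 48.
ApaI cuts at 3 sites.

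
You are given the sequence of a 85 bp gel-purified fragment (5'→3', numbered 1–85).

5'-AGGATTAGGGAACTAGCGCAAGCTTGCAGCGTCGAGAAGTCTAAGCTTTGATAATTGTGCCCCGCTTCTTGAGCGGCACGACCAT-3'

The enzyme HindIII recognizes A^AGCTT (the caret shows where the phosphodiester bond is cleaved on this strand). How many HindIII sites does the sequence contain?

2

AAGCTT occurs starting at positions 20, 43.
HindIII cuts at 2 sites.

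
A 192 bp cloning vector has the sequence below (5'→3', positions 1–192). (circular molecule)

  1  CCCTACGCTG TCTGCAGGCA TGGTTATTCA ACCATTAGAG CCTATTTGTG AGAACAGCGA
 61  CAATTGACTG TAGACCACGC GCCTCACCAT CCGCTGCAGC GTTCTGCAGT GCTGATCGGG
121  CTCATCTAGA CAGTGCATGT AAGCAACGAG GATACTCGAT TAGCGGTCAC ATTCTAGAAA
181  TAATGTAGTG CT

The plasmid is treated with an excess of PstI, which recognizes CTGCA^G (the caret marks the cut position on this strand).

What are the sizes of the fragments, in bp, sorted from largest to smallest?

100, 82, 10 bp

PstI sites (CTGCAG) start at positions 12, 94, 104.
PstI cuts after base 5 of each site (before the last base), so after positions 16, 98, 108.
Circular molecule, 3 cuts → 3 fragments:
  17–98 → 82 bp
  99–108 → 10 bp
  109–192 then 1–16 → 84 + 16 = 100 bp
Sorted largest to smallest: 100, 82, 10 bp.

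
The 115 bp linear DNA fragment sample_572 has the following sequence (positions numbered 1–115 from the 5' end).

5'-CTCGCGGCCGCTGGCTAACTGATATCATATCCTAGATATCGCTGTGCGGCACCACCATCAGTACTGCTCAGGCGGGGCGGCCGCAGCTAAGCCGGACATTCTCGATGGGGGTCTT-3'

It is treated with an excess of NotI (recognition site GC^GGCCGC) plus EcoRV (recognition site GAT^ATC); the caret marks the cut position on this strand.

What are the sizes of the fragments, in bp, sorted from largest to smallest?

41, 37, 18, 14, 5 bp

NotI sites (GCGGCCGC) start at positions 4, 77.
NotI cuts after base 2 of each site, so after positions 5, 78.
EcoRV sites (GATATC) start at positions 21, 35.
EcoRV cuts after base 3 of each site, so after positions 23, 37.
Combined cut positions: 5, 23, 37, 78.
Linear molecule, 4 cuts → 5 fragments:
  1–5 → 5 bp
  6–23 → 18 bp
  24–37 → 14 bp
  38–78 → 41 bp
  79–115 → 37 bp
Sorted largest to smallest: 41, 37, 18, 14, 5 bp.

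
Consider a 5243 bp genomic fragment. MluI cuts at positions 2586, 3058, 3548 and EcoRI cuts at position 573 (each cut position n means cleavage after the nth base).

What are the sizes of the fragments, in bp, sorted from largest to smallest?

2013, 1695, 573, 490, 472 bp

Combined cut positions (sorted): 573, 2586, 3058, 3548.
Linear molecule, 4 cuts → 5 fragments:
  573 − 0 = 573 bp
  2586 − 573 = 2013 bp
  3058 − 2586 = 472 bp
  3548 − 3058 = 490 bp
  5243 − 3548 = 1695 bp
Sorted largest to smallest: 2013, 1695, 573, 490, 472 bp.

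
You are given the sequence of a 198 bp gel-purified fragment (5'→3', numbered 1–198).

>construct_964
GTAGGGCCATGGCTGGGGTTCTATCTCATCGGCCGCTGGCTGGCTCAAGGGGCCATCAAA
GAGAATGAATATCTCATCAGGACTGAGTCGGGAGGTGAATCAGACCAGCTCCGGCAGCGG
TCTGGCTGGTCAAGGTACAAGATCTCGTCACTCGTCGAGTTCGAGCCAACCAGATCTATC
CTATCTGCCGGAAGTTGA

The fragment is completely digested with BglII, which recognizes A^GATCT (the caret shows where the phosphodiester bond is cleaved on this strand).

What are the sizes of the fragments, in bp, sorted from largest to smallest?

BglII sites (AGATCT) start at positions 140, 172.
BglII cuts after the first base of each site, so after positions 140, 172.
Linear molecule, 2 cuts → 3 fragments:
  1–140 → 140 bp
  141–172 → 32 bp
  173–198 → 26 bp
Sorted largest to smallest: 140, 32, 26 bp.

140, 32, 26 bp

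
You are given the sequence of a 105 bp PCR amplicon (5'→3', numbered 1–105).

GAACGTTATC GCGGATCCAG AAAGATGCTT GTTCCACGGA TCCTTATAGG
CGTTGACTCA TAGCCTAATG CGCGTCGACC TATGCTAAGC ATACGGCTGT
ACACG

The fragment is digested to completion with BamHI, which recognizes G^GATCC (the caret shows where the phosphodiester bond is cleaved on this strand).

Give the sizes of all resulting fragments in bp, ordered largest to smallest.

67, 25, 13 bp

BamHI sites (GGATCC) start at positions 13, 38.
BamHI cuts after the first base of each site, so after positions 13, 38.
Linear molecule, 2 cuts → 3 fragments:
  1–13 → 13 bp
  14–38 → 25 bp
  39–105 → 67 bp
Sorted largest to smallest: 67, 25, 13 bp.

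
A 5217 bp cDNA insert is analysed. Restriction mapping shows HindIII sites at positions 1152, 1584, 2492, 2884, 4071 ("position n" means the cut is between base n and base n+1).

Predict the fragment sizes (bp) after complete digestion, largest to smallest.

1187, 1152, 1146, 908, 432, 392 bp

Linear molecule, 5 cuts → 6 fragments:
  1152 − 0 = 1152 bp
  1584 − 1152 = 432 bp
  2492 − 1584 = 908 bp
  2884 − 2492 = 392 bp
  4071 − 2884 = 1187 bp
  5217 − 4071 = 1146 bp
Sorted largest to smallest: 1187, 1152, 1146, 908, 432, 392 bp.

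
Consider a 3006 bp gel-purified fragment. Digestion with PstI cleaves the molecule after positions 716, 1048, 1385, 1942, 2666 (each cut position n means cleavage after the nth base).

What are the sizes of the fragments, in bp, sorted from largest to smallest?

Linear molecule, 5 cuts → 6 fragments:
  716 − 0 = 716 bp
  1048 − 716 = 332 bp
  1385 − 1048 = 337 bp
  1942 − 1385 = 557 bp
  2666 − 1942 = 724 bp
  3006 − 2666 = 340 bp
Sorted largest to smallest: 724, 716, 557, 340, 337, 332 bp.

724, 716, 557, 340, 337, 332 bp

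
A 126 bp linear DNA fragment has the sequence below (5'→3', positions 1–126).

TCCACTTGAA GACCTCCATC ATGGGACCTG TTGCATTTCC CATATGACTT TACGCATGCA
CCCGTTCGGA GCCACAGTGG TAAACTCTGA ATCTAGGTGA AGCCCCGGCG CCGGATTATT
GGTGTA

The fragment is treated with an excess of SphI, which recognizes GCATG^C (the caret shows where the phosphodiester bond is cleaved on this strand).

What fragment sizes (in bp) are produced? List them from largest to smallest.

68, 58 bp

The SphI site (GCATGC) starts at position 54.
SphI cuts after base 5 of each site (before the last base), so after position 58.
Linear molecule, 1 cut → 2 fragments:
  1–58 → 58 bp
  59–126 → 68 bp
Sorted largest to smallest: 68, 58 bp.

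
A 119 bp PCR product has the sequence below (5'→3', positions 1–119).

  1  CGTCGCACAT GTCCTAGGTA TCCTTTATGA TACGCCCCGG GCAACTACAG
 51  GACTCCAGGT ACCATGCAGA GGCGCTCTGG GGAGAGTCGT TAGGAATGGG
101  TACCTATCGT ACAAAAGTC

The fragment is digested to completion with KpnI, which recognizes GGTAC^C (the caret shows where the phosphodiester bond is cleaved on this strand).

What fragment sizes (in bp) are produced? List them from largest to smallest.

62, 41, 16 bp

KpnI sites (GGTACC) start at positions 58, 99.
KpnI cuts after base 5 of each site (before the last base), so after positions 62, 103.
Linear molecule, 2 cuts → 3 fragments:
  1–62 → 62 bp
  63–103 → 41 bp
  104–119 → 16 bp
Sorted largest to smallest: 62, 41, 16 bp.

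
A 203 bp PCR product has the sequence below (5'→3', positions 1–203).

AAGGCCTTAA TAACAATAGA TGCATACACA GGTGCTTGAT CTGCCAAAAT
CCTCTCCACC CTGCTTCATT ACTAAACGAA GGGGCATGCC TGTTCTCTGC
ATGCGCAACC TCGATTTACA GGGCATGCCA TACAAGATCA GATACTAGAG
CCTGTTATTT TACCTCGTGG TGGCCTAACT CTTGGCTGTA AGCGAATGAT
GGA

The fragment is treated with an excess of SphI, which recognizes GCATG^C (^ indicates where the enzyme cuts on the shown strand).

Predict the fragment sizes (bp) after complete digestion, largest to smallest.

88, 76, 24, 15 bp

SphI sites (GCATGC) start at positions 84, 99, 123.
SphI cuts after base 5 of each site (before the last base), so after positions 88, 103, 127.
Linear molecule, 3 cuts → 4 fragments:
  1–88 → 88 bp
  89–103 → 15 bp
  104–127 → 24 bp
  128–203 → 76 bp
Sorted largest to smallest: 88, 76, 24, 15 bp.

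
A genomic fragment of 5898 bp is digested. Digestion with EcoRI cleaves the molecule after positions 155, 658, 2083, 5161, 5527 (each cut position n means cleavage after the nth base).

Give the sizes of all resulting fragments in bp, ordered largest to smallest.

3078, 1425, 503, 371, 366, 155 bp

Linear molecule, 5 cuts → 6 fragments:
  155 − 0 = 155 bp
  658 − 155 = 503 bp
  2083 − 658 = 1425 bp
  5161 − 2083 = 3078 bp
  5527 − 5161 = 366 bp
  5898 − 5527 = 371 bp
Sorted largest to smallest: 3078, 1425, 503, 371, 366, 155 bp.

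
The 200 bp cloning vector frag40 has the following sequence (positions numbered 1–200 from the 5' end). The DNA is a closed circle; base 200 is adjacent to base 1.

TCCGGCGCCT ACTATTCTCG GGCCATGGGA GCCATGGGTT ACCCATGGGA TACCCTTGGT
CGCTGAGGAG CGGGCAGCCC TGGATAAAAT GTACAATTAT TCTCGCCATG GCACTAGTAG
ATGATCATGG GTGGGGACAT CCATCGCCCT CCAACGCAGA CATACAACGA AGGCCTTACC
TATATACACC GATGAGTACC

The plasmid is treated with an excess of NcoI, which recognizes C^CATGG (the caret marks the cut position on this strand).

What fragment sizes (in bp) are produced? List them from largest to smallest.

117, 63, 11, 9 bp

NcoI sites (CCATGG) start at positions 23, 32, 43, 106.
NcoI cuts after the first base of each site, so after positions 23, 32, 43, 106.
Circular molecule, 4 cuts → 4 fragments:
  24–32 → 9 bp
  33–43 → 11 bp
  44–106 → 63 bp
  107–200 then 1–23 → 94 + 23 = 117 bp
Sorted largest to smallest: 117, 63, 11, 9 bp.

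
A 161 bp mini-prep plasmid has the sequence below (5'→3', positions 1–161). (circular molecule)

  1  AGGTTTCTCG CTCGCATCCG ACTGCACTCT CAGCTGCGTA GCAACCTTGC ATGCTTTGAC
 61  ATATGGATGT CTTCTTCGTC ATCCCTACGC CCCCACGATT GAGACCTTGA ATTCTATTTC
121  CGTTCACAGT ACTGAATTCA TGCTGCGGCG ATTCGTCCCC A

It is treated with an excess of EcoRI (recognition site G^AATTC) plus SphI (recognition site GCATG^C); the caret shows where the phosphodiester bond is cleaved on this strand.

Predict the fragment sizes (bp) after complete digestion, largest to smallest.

EcoRI sites (GAATTC) start at positions 109, 134.
EcoRI cuts after the first base of each site, so after positions 109, 134.
The SphI site (GCATGC) starts at position 49.
SphI cuts after base 5 of each site (before the last base), so after position 53.
Combined cut positions: 53, 109, 134.
Circular molecule, 3 cuts → 3 fragments:
  54–109 → 56 bp
  110–134 → 25 bp
  135–161 then 1–53 → 27 + 53 = 80 bp
Sorted largest to smallest: 80, 56, 25 bp.

80, 56, 25 bp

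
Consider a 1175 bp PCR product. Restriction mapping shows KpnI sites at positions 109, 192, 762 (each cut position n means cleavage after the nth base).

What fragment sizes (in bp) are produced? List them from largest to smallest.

Linear molecule, 3 cuts → 4 fragments:
  109 − 0 = 109 bp
  192 − 109 = 83 bp
  762 − 192 = 570 bp
  1175 − 762 = 413 bp
Sorted largest to smallest: 570, 413, 109, 83 bp.

570, 413, 109, 83 bp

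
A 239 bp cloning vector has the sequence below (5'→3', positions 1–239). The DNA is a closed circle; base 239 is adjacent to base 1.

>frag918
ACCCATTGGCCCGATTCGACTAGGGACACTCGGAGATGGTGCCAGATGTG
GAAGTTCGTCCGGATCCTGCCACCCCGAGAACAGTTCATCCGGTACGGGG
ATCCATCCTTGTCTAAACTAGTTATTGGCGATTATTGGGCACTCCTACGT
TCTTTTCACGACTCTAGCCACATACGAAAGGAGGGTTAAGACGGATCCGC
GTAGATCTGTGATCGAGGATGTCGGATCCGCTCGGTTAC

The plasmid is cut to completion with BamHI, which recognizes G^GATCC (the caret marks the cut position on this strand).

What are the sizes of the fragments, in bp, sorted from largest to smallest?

94, 77, 37, 31 bp

BamHI sites (GGATCC) start at positions 62, 99, 193, 224.
BamHI cuts after the first base of each site, so after positions 62, 99, 193, 224.
Circular molecule, 4 cuts → 4 fragments:
  63–99 → 37 bp
  100–193 → 94 bp
  194–224 → 31 bp
  225–239 then 1–62 → 15 + 62 = 77 bp
Sorted largest to smallest: 94, 77, 37, 31 bp.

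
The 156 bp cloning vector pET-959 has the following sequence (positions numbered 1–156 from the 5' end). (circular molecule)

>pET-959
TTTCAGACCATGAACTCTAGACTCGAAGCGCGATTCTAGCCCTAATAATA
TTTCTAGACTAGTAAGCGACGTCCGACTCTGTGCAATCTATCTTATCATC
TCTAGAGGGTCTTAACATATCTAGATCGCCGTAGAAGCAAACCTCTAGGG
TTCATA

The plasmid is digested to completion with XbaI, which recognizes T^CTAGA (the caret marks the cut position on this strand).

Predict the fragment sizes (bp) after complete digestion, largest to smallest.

XbaI sites (TCTAGA) start at positions 16, 53, 101, 120.
XbaI cuts after the first base of each site, so after positions 16, 53, 101, 120.
Circular molecule, 4 cuts → 4 fragments:
  17–53 → 37 bp
  54–101 → 48 bp
  102–120 → 19 bp
  121–156 then 1–16 → 36 + 16 = 52 bp
Sorted largest to smallest: 52, 48, 37, 19 bp.

52, 48, 37, 19 bp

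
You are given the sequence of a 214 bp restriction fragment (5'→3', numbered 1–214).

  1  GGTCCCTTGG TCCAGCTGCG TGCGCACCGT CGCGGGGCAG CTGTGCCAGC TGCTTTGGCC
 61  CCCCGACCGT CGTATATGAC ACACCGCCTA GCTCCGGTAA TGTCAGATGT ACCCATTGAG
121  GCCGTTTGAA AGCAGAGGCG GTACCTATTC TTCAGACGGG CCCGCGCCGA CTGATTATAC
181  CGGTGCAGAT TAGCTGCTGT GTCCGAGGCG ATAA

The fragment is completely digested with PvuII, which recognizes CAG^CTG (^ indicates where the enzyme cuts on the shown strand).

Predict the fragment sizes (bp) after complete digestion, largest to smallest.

PvuII sites (CAGCTG) start at positions 13, 38, 47.
PvuII cuts after base 3 of each site, so after positions 15, 40, 49.
Linear molecule, 3 cuts → 4 fragments:
  1–15 → 15 bp
  16–40 → 25 bp
  41–49 → 9 bp
  50–214 → 165 bp
Sorted largest to smallest: 165, 25, 15, 9 bp.

165, 25, 15, 9 bp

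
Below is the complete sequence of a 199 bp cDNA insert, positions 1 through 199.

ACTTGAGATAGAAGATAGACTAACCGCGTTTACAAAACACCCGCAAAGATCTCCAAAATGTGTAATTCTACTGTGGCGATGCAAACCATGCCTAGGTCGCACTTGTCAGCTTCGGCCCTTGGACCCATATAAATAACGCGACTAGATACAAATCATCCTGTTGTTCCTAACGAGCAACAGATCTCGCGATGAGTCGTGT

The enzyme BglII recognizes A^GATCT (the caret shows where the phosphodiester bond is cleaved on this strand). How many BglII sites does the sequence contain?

2

AGATCT occurs starting at positions 47, 179.
BglII cuts at 2 sites.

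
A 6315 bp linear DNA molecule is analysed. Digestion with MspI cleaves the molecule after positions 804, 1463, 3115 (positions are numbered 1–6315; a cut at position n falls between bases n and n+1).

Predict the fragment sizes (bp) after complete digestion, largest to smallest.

Linear molecule, 3 cuts → 4 fragments:
  804 − 0 = 804 bp
  1463 − 804 = 659 bp
  3115 − 1463 = 1652 bp
  6315 − 3115 = 3200 bp
Sorted largest to smallest: 3200, 1652, 804, 659 bp.

3200, 1652, 804, 659 bp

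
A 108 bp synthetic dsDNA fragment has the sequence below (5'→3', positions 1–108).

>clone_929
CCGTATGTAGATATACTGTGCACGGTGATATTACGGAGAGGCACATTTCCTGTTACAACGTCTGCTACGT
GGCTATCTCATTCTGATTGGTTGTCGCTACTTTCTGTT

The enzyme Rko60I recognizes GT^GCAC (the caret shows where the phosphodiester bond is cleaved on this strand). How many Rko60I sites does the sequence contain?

GTGCAC occurs starting at position 18.
Rko60I cuts at 1 site.

1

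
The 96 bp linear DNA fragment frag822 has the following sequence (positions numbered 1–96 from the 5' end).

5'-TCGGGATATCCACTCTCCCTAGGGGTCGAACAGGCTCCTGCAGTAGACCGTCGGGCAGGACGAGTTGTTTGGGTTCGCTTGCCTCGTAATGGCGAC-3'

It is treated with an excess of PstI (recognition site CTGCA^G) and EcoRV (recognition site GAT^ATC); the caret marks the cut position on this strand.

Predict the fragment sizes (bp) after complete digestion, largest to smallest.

The PstI site (CTGCAG) starts at position 38.
PstI cuts after base 5 of each site (before the last base), so after position 42.
The EcoRV site (GATATC) starts at position 5.
EcoRV cuts after base 3 of each site, so after position 7.
Combined cut positions: 7, 42.
Linear molecule, 2 cuts → 3 fragments:
  1–7 → 7 bp
  8–42 → 35 bp
  43–96 → 54 bp
Sorted largest to smallest: 54, 35, 7 bp.

54, 35, 7 bp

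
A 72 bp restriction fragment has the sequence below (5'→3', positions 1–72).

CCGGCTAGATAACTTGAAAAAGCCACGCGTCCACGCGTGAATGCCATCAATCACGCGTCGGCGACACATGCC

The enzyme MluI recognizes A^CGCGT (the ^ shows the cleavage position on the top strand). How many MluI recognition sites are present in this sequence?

ACGCGT occurs starting at positions 25, 33, 53.
MluI cuts at 3 sites.

3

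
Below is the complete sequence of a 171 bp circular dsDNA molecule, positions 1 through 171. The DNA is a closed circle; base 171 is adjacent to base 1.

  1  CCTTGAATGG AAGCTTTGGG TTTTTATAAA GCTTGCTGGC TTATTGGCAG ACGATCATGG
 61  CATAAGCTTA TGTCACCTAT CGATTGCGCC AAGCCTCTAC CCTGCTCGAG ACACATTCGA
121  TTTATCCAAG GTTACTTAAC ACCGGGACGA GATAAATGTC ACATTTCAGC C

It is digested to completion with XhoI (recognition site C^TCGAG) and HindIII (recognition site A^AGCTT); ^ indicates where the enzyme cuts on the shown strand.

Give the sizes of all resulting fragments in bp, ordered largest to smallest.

77, 41, 35, 18 bp

The XhoI site (CTCGAG) starts at position 105.
XhoI cuts after the first base of each site, so after position 105.
HindIII sites (AAGCTT) start at positions 11, 29, 64.
HindIII cuts after the first base of each site, so after positions 11, 29, 64.
Combined cut positions: 11, 29, 64, 105.
Circular molecule, 4 cuts → 4 fragments:
  12–29 → 18 bp
  30–64 → 35 bp
  65–105 → 41 bp
  106–171 then 1–11 → 66 + 11 = 77 bp
Sorted largest to smallest: 77, 41, 35, 18 bp.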